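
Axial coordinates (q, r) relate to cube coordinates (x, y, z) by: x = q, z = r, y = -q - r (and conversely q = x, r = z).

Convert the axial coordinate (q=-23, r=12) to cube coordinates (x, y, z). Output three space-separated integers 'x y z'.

x = q = -23
z = r = 12
y = -x - z = -(-23) - (12) = 11

Answer: -23 11 12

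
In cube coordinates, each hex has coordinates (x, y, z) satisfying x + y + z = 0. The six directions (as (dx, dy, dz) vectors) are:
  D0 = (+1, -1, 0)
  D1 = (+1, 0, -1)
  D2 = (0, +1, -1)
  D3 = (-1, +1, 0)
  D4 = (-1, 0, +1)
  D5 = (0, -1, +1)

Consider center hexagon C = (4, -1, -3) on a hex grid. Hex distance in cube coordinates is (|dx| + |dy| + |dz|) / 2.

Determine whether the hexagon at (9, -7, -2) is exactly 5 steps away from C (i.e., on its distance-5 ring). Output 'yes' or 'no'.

|px - cx| = |9 - 4| = 5
|py - cy| = |-7 - (-1)| = 6
|pz - cz| = |-2 - (-3)| = 1
distance = (5+6+1)/2 = 12/2 = 6
radius = 5; distance != radius -> no

Answer: no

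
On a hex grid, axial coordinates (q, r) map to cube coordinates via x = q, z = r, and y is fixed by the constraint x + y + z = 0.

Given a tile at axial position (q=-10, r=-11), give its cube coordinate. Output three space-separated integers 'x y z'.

x = q = -10
z = r = -11
y = -x - z = -(-10) - (-11) = 21

Answer: -10 21 -11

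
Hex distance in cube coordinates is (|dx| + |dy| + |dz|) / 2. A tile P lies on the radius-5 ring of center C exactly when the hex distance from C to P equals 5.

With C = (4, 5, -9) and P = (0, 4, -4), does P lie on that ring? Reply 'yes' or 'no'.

Answer: yes

Derivation:
|px - cx| = |0 - 4| = 4
|py - cy| = |4 - 5| = 1
|pz - cz| = |-4 - (-9)| = 5
distance = (4+1+5)/2 = 10/2 = 5
radius = 5; distance == radius -> yes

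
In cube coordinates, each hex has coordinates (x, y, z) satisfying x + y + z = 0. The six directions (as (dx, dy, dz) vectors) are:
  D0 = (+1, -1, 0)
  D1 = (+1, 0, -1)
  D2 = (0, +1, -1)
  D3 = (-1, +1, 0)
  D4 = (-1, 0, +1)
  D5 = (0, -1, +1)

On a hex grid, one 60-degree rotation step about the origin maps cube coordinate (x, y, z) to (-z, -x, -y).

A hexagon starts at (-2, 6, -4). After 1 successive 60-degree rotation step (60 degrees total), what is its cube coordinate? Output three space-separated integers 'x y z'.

Answer: 4 2 -6

Derivation:
Start: (-2, 6, -4)
Step 1: (-2, 6, -4) -> (-(-4), -(-2), -(6)) = (4, 2, -6)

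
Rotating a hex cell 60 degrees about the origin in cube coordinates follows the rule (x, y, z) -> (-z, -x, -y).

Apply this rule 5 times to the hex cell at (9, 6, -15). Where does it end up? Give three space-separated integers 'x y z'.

Start: (9, 6, -15)
Step 1: (9, 6, -15) -> (-(-15), -(9), -(6)) = (15, -9, -6)
Step 2: (15, -9, -6) -> (-(-6), -(15), -(-9)) = (6, -15, 9)
Step 3: (6, -15, 9) -> (-(9), -(6), -(-15)) = (-9, -6, 15)
Step 4: (-9, -6, 15) -> (-(15), -(-9), -(-6)) = (-15, 9, 6)
Step 5: (-15, 9, 6) -> (-(6), -(-15), -(9)) = (-6, 15, -9)

Answer: -6 15 -9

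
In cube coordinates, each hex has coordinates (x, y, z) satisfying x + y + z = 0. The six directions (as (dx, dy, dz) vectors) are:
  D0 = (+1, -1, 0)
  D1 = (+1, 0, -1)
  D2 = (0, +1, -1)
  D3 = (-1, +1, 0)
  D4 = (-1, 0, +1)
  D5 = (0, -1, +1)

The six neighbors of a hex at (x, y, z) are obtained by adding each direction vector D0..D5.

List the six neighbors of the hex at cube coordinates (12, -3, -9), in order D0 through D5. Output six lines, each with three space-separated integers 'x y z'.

Center: (12, -3, -9). Add each direction:
  D0: (12, -3, -9) + (1, -1, 0) = (13, -4, -9)
  D1: (12, -3, -9) + (1, 0, -1) = (13, -3, -10)
  D2: (12, -3, -9) + (0, 1, -1) = (12, -2, -10)
  D3: (12, -3, -9) + (-1, 1, 0) = (11, -2, -9)
  D4: (12, -3, -9) + (-1, 0, 1) = (11, -3, -8)
  D5: (12, -3, -9) + (0, -1, 1) = (12, -4, -8)

Answer: 13 -4 -9
13 -3 -10
12 -2 -10
11 -2 -9
11 -3 -8
12 -4 -8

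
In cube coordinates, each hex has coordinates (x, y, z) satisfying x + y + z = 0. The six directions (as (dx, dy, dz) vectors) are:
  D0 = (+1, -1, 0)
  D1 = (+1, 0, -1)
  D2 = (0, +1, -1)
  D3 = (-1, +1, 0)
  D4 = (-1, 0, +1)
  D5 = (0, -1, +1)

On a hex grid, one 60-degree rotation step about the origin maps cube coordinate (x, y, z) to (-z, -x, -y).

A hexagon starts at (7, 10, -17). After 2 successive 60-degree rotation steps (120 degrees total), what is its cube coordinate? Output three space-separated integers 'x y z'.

Answer: 10 -17 7

Derivation:
Start: (7, 10, -17)
Step 1: (7, 10, -17) -> (-(-17), -(7), -(10)) = (17, -7, -10)
Step 2: (17, -7, -10) -> (-(-10), -(17), -(-7)) = (10, -17, 7)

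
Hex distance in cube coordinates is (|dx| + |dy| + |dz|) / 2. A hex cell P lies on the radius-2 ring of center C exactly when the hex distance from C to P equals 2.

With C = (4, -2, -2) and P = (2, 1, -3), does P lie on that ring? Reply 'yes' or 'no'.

Answer: no

Derivation:
|px - cx| = |2 - 4| = 2
|py - cy| = |1 - (-2)| = 3
|pz - cz| = |-3 - (-2)| = 1
distance = (2+3+1)/2 = 6/2 = 3
radius = 2; distance != radius -> no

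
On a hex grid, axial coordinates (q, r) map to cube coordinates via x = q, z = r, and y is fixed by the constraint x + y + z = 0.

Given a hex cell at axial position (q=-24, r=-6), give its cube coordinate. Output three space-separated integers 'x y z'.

x = q = -24
z = r = -6
y = -x - z = -(-24) - (-6) = 30

Answer: -24 30 -6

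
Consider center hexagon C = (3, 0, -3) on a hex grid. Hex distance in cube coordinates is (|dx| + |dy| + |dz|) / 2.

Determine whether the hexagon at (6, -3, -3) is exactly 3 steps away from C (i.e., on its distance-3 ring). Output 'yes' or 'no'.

Answer: yes

Derivation:
|px - cx| = |6 - 3| = 3
|py - cy| = |-3 - 0| = 3
|pz - cz| = |-3 - (-3)| = 0
distance = (3+3+0)/2 = 6/2 = 3
radius = 3; distance == radius -> yes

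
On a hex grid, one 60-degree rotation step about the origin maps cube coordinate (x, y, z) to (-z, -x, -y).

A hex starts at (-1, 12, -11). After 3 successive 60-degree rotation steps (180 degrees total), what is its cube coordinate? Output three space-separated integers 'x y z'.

Answer: 1 -12 11

Derivation:
Start: (-1, 12, -11)
Step 1: (-1, 12, -11) -> (-(-11), -(-1), -(12)) = (11, 1, -12)
Step 2: (11, 1, -12) -> (-(-12), -(11), -(1)) = (12, -11, -1)
Step 3: (12, -11, -1) -> (-(-1), -(12), -(-11)) = (1, -12, 11)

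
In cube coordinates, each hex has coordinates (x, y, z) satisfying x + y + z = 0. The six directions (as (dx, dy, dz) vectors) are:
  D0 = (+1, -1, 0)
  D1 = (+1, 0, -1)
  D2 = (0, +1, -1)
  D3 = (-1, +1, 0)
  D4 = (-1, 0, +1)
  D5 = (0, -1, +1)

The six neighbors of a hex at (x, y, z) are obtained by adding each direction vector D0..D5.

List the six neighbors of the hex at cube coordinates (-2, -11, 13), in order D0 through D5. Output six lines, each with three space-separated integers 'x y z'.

Answer: -1 -12 13
-1 -11 12
-2 -10 12
-3 -10 13
-3 -11 14
-2 -12 14

Derivation:
Center: (-2, -11, 13). Add each direction:
  D0: (-2, -11, 13) + (1, -1, 0) = (-1, -12, 13)
  D1: (-2, -11, 13) + (1, 0, -1) = (-1, -11, 12)
  D2: (-2, -11, 13) + (0, 1, -1) = (-2, -10, 12)
  D3: (-2, -11, 13) + (-1, 1, 0) = (-3, -10, 13)
  D4: (-2, -11, 13) + (-1, 0, 1) = (-3, -11, 14)
  D5: (-2, -11, 13) + (0, -1, 1) = (-2, -12, 14)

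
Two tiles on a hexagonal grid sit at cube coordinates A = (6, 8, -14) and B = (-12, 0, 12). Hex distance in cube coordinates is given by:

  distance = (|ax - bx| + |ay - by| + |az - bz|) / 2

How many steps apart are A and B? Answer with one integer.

|ax - bx| = |6 - (-12)| = 18
|ay - by| = |8 - 0| = 8
|az - bz| = |-14 - 12| = 26
distance = (18 + 8 + 26) / 2 = 52 / 2 = 26

Answer: 26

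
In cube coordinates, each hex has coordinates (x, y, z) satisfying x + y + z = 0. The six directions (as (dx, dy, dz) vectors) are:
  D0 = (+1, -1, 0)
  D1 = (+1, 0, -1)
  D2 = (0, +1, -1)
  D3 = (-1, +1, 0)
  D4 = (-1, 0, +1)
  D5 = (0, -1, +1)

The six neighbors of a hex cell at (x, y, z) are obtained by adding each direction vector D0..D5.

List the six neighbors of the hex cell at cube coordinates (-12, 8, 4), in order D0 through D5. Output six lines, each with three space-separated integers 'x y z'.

Answer: -11 7 4
-11 8 3
-12 9 3
-13 9 4
-13 8 5
-12 7 5

Derivation:
Center: (-12, 8, 4). Add each direction:
  D0: (-12, 8, 4) + (1, -1, 0) = (-11, 7, 4)
  D1: (-12, 8, 4) + (1, 0, -1) = (-11, 8, 3)
  D2: (-12, 8, 4) + (0, 1, -1) = (-12, 9, 3)
  D3: (-12, 8, 4) + (-1, 1, 0) = (-13, 9, 4)
  D4: (-12, 8, 4) + (-1, 0, 1) = (-13, 8, 5)
  D5: (-12, 8, 4) + (0, -1, 1) = (-12, 7, 5)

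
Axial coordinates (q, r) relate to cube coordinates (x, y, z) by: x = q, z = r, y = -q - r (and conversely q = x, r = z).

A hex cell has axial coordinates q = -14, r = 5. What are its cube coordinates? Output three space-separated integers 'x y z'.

x = q = -14
z = r = 5
y = -x - z = -(-14) - (5) = 9

Answer: -14 9 5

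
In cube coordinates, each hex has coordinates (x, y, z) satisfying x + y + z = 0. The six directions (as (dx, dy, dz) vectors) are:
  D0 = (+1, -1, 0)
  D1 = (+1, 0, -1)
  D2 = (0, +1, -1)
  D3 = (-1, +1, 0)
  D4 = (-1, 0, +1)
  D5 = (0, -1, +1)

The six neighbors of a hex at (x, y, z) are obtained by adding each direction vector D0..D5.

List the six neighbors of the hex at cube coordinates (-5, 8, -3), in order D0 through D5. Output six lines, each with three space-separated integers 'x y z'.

Center: (-5, 8, -3). Add each direction:
  D0: (-5, 8, -3) + (1, -1, 0) = (-4, 7, -3)
  D1: (-5, 8, -3) + (1, 0, -1) = (-4, 8, -4)
  D2: (-5, 8, -3) + (0, 1, -1) = (-5, 9, -4)
  D3: (-5, 8, -3) + (-1, 1, 0) = (-6, 9, -3)
  D4: (-5, 8, -3) + (-1, 0, 1) = (-6, 8, -2)
  D5: (-5, 8, -3) + (0, -1, 1) = (-5, 7, -2)

Answer: -4 7 -3
-4 8 -4
-5 9 -4
-6 9 -3
-6 8 -2
-5 7 -2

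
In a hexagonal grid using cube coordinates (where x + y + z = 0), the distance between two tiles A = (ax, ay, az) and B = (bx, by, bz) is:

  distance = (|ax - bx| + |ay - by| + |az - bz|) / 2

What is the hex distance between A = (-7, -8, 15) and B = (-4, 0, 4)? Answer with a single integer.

Answer: 11

Derivation:
|ax - bx| = |-7 - (-4)| = 3
|ay - by| = |-8 - 0| = 8
|az - bz| = |15 - 4| = 11
distance = (3 + 8 + 11) / 2 = 22 / 2 = 11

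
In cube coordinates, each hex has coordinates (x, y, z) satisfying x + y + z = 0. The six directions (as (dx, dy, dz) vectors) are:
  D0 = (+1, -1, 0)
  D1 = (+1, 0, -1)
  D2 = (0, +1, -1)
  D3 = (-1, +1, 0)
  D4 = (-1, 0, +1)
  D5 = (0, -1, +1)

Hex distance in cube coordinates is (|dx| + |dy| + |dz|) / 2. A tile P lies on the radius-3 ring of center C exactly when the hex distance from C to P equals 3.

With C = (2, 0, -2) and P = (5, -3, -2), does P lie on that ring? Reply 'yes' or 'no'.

Answer: yes

Derivation:
|px - cx| = |5 - 2| = 3
|py - cy| = |-3 - 0| = 3
|pz - cz| = |-2 - (-2)| = 0
distance = (3+3+0)/2 = 6/2 = 3
radius = 3; distance == radius -> yes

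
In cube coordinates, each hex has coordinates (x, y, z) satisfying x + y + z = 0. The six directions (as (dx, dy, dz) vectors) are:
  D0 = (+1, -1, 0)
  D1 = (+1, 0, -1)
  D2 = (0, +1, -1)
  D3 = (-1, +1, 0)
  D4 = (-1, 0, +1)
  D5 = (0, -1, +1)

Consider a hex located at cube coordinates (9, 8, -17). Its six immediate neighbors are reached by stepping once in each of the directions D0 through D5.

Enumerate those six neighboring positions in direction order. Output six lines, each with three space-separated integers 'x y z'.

Center: (9, 8, -17). Add each direction:
  D0: (9, 8, -17) + (1, -1, 0) = (10, 7, -17)
  D1: (9, 8, -17) + (1, 0, -1) = (10, 8, -18)
  D2: (9, 8, -17) + (0, 1, -1) = (9, 9, -18)
  D3: (9, 8, -17) + (-1, 1, 0) = (8, 9, -17)
  D4: (9, 8, -17) + (-1, 0, 1) = (8, 8, -16)
  D5: (9, 8, -17) + (0, -1, 1) = (9, 7, -16)

Answer: 10 7 -17
10 8 -18
9 9 -18
8 9 -17
8 8 -16
9 7 -16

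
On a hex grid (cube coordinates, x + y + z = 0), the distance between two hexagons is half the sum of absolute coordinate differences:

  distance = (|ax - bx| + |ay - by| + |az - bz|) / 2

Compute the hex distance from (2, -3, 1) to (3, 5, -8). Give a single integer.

|ax - bx| = |2 - 3| = 1
|ay - by| = |-3 - 5| = 8
|az - bz| = |1 - (-8)| = 9
distance = (1 + 8 + 9) / 2 = 18 / 2 = 9

Answer: 9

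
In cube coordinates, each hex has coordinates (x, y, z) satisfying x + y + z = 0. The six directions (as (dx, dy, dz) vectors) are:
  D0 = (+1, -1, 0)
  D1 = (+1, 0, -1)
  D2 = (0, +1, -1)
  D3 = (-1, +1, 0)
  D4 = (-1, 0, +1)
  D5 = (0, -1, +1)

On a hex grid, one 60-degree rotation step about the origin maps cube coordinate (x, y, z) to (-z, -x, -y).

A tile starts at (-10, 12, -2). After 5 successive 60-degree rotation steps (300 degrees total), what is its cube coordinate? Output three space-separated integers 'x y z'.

Answer: -12 2 10

Derivation:
Start: (-10, 12, -2)
Step 1: (-10, 12, -2) -> (-(-2), -(-10), -(12)) = (2, 10, -12)
Step 2: (2, 10, -12) -> (-(-12), -(2), -(10)) = (12, -2, -10)
Step 3: (12, -2, -10) -> (-(-10), -(12), -(-2)) = (10, -12, 2)
Step 4: (10, -12, 2) -> (-(2), -(10), -(-12)) = (-2, -10, 12)
Step 5: (-2, -10, 12) -> (-(12), -(-2), -(-10)) = (-12, 2, 10)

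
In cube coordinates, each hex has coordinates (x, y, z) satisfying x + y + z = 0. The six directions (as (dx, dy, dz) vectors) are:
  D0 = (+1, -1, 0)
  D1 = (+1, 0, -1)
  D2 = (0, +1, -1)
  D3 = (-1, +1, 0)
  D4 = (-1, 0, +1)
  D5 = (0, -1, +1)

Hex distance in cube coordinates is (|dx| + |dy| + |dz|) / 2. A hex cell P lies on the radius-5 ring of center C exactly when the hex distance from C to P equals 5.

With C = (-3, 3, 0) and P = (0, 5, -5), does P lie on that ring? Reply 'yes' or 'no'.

|px - cx| = |0 - (-3)| = 3
|py - cy| = |5 - 3| = 2
|pz - cz| = |-5 - 0| = 5
distance = (3+2+5)/2 = 10/2 = 5
radius = 5; distance == radius -> yes

Answer: yes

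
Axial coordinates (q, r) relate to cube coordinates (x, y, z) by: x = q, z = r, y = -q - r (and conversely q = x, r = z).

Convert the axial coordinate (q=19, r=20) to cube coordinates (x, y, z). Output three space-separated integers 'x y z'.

x = q = 19
z = r = 20
y = -x - z = -(19) - (20) = -39

Answer: 19 -39 20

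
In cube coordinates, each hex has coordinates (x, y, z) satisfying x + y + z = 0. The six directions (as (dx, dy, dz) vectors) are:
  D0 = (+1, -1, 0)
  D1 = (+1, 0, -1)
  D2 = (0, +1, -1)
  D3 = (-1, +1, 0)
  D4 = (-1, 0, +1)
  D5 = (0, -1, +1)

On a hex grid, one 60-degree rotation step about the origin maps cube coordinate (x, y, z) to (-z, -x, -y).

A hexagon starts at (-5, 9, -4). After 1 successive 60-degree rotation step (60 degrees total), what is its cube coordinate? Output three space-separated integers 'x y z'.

Answer: 4 5 -9

Derivation:
Start: (-5, 9, -4)
Step 1: (-5, 9, -4) -> (-(-4), -(-5), -(9)) = (4, 5, -9)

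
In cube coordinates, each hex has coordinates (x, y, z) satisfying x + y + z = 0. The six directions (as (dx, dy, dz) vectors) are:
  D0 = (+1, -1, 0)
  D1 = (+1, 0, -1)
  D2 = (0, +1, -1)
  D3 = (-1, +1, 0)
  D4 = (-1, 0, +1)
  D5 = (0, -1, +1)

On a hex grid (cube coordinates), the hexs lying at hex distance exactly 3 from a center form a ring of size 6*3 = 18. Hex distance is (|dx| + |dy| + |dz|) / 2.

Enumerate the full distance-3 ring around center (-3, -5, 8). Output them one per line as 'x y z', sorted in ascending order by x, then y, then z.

Walk ring at distance 3 from (-3, -5, 8):
Start at center + D4*3 = (-6, -5, 11)
  hex 0: (-6, -5, 11)
  hex 1: (-5, -6, 11)
  hex 2: (-4, -7, 11)
  hex 3: (-3, -8, 11)
  hex 4: (-2, -8, 10)
  hex 5: (-1, -8, 9)
  hex 6: (0, -8, 8)
  hex 7: (0, -7, 7)
  hex 8: (0, -6, 6)
  hex 9: (0, -5, 5)
  hex 10: (-1, -4, 5)
  hex 11: (-2, -3, 5)
  hex 12: (-3, -2, 5)
  hex 13: (-4, -2, 6)
  hex 14: (-5, -2, 7)
  hex 15: (-6, -2, 8)
  hex 16: (-6, -3, 9)
  hex 17: (-6, -4, 10)
Sorted: 18 hexes.

Answer: -6 -5 11
-6 -4 10
-6 -3 9
-6 -2 8
-5 -6 11
-5 -2 7
-4 -7 11
-4 -2 6
-3 -8 11
-3 -2 5
-2 -8 10
-2 -3 5
-1 -8 9
-1 -4 5
0 -8 8
0 -7 7
0 -6 6
0 -5 5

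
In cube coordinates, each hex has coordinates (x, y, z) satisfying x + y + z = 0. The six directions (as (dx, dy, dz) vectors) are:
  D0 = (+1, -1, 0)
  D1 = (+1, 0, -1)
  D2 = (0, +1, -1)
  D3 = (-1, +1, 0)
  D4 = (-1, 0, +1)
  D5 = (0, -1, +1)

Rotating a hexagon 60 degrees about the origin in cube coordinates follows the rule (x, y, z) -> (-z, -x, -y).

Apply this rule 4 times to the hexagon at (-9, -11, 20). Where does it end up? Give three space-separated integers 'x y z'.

Answer: 20 -9 -11

Derivation:
Start: (-9, -11, 20)
Step 1: (-9, -11, 20) -> (-(20), -(-9), -(-11)) = (-20, 9, 11)
Step 2: (-20, 9, 11) -> (-(11), -(-20), -(9)) = (-11, 20, -9)
Step 3: (-11, 20, -9) -> (-(-9), -(-11), -(20)) = (9, 11, -20)
Step 4: (9, 11, -20) -> (-(-20), -(9), -(11)) = (20, -9, -11)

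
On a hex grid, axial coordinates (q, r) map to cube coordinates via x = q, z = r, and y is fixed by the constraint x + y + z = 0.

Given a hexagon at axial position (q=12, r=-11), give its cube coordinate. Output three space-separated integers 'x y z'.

Answer: 12 -1 -11

Derivation:
x = q = 12
z = r = -11
y = -x - z = -(12) - (-11) = -1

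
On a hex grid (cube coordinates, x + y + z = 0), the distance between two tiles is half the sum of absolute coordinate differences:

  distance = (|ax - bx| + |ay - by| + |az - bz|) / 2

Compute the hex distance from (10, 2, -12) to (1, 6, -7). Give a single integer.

|ax - bx| = |10 - 1| = 9
|ay - by| = |2 - 6| = 4
|az - bz| = |-12 - (-7)| = 5
distance = (9 + 4 + 5) / 2 = 18 / 2 = 9

Answer: 9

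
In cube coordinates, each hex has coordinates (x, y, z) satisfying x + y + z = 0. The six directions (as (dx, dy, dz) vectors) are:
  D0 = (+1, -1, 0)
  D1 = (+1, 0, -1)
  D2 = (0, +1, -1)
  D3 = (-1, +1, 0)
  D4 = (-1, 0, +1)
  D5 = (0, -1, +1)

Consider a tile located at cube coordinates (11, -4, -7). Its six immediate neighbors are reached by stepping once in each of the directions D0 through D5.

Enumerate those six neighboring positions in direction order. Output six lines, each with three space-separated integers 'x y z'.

Answer: 12 -5 -7
12 -4 -8
11 -3 -8
10 -3 -7
10 -4 -6
11 -5 -6

Derivation:
Center: (11, -4, -7). Add each direction:
  D0: (11, -4, -7) + (1, -1, 0) = (12, -5, -7)
  D1: (11, -4, -7) + (1, 0, -1) = (12, -4, -8)
  D2: (11, -4, -7) + (0, 1, -1) = (11, -3, -8)
  D3: (11, -4, -7) + (-1, 1, 0) = (10, -3, -7)
  D4: (11, -4, -7) + (-1, 0, 1) = (10, -4, -6)
  D5: (11, -4, -7) + (0, -1, 1) = (11, -5, -6)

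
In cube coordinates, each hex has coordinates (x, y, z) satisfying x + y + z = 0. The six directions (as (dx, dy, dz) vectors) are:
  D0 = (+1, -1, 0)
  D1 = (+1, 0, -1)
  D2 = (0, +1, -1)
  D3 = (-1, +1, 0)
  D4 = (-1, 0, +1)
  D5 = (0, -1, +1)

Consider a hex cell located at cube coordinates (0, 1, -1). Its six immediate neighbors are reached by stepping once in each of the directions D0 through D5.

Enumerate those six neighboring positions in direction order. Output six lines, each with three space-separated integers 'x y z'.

Center: (0, 1, -1). Add each direction:
  D0: (0, 1, -1) + (1, -1, 0) = (1, 0, -1)
  D1: (0, 1, -1) + (1, 0, -1) = (1, 1, -2)
  D2: (0, 1, -1) + (0, 1, -1) = (0, 2, -2)
  D3: (0, 1, -1) + (-1, 1, 0) = (-1, 2, -1)
  D4: (0, 1, -1) + (-1, 0, 1) = (-1, 1, 0)
  D5: (0, 1, -1) + (0, -1, 1) = (0, 0, 0)

Answer: 1 0 -1
1 1 -2
0 2 -2
-1 2 -1
-1 1 0
0 0 0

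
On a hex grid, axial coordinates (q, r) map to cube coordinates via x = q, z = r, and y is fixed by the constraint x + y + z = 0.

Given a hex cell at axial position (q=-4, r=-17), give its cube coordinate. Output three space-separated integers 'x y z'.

Answer: -4 21 -17

Derivation:
x = q = -4
z = r = -17
y = -x - z = -(-4) - (-17) = 21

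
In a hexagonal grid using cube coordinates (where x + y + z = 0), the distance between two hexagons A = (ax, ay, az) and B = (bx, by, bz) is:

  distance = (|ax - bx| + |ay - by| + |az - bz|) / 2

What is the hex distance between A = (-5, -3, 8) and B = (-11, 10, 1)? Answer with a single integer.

|ax - bx| = |-5 - (-11)| = 6
|ay - by| = |-3 - 10| = 13
|az - bz| = |8 - 1| = 7
distance = (6 + 13 + 7) / 2 = 26 / 2 = 13

Answer: 13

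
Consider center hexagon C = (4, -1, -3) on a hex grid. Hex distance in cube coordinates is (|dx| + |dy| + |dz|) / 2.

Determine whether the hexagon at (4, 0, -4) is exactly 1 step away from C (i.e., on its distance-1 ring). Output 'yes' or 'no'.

|px - cx| = |4 - 4| = 0
|py - cy| = |0 - (-1)| = 1
|pz - cz| = |-4 - (-3)| = 1
distance = (0+1+1)/2 = 2/2 = 1
radius = 1; distance == radius -> yes

Answer: yes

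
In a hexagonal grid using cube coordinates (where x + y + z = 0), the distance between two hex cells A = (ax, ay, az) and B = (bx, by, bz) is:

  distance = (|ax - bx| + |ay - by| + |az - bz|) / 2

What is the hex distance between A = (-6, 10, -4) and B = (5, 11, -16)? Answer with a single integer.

|ax - bx| = |-6 - 5| = 11
|ay - by| = |10 - 11| = 1
|az - bz| = |-4 - (-16)| = 12
distance = (11 + 1 + 12) / 2 = 24 / 2 = 12

Answer: 12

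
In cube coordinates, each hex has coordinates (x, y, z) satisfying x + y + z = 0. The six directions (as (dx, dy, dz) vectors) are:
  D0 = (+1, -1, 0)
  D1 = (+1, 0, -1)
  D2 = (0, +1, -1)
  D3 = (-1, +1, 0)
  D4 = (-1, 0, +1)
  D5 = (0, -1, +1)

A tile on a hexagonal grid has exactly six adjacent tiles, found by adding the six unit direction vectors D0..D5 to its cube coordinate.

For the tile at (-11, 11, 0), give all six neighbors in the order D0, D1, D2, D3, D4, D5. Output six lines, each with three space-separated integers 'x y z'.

Center: (-11, 11, 0). Add each direction:
  D0: (-11, 11, 0) + (1, -1, 0) = (-10, 10, 0)
  D1: (-11, 11, 0) + (1, 0, -1) = (-10, 11, -1)
  D2: (-11, 11, 0) + (0, 1, -1) = (-11, 12, -1)
  D3: (-11, 11, 0) + (-1, 1, 0) = (-12, 12, 0)
  D4: (-11, 11, 0) + (-1, 0, 1) = (-12, 11, 1)
  D5: (-11, 11, 0) + (0, -1, 1) = (-11, 10, 1)

Answer: -10 10 0
-10 11 -1
-11 12 -1
-12 12 0
-12 11 1
-11 10 1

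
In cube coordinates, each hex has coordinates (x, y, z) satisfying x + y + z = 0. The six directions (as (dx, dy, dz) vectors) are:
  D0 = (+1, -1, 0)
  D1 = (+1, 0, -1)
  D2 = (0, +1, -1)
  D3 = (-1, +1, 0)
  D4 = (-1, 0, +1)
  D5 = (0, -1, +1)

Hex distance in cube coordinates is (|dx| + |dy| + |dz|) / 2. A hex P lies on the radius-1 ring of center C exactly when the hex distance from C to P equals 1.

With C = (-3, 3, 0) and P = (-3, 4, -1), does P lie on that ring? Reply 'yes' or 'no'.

Answer: yes

Derivation:
|px - cx| = |-3 - (-3)| = 0
|py - cy| = |4 - 3| = 1
|pz - cz| = |-1 - 0| = 1
distance = (0+1+1)/2 = 2/2 = 1
radius = 1; distance == radius -> yes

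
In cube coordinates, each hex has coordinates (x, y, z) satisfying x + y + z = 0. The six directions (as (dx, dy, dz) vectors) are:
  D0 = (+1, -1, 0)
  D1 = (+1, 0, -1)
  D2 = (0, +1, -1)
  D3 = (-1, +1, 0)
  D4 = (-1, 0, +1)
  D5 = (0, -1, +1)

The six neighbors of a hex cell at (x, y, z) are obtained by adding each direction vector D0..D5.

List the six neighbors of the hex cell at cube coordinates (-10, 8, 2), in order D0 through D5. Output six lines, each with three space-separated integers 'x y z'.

Center: (-10, 8, 2). Add each direction:
  D0: (-10, 8, 2) + (1, -1, 0) = (-9, 7, 2)
  D1: (-10, 8, 2) + (1, 0, -1) = (-9, 8, 1)
  D2: (-10, 8, 2) + (0, 1, -1) = (-10, 9, 1)
  D3: (-10, 8, 2) + (-1, 1, 0) = (-11, 9, 2)
  D4: (-10, 8, 2) + (-1, 0, 1) = (-11, 8, 3)
  D5: (-10, 8, 2) + (0, -1, 1) = (-10, 7, 3)

Answer: -9 7 2
-9 8 1
-10 9 1
-11 9 2
-11 8 3
-10 7 3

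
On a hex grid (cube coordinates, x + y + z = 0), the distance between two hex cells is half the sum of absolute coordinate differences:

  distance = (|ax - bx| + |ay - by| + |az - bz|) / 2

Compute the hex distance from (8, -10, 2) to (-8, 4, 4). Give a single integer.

Answer: 16

Derivation:
|ax - bx| = |8 - (-8)| = 16
|ay - by| = |-10 - 4| = 14
|az - bz| = |2 - 4| = 2
distance = (16 + 14 + 2) / 2 = 32 / 2 = 16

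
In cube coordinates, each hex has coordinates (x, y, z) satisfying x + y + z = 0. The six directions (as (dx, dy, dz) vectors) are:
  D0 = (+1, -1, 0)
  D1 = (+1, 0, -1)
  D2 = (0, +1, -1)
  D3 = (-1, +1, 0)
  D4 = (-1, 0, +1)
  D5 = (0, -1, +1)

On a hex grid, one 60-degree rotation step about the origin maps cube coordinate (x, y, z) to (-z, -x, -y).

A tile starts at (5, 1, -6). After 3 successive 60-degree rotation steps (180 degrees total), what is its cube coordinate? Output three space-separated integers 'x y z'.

Answer: -5 -1 6

Derivation:
Start: (5, 1, -6)
Step 1: (5, 1, -6) -> (-(-6), -(5), -(1)) = (6, -5, -1)
Step 2: (6, -5, -1) -> (-(-1), -(6), -(-5)) = (1, -6, 5)
Step 3: (1, -6, 5) -> (-(5), -(1), -(-6)) = (-5, -1, 6)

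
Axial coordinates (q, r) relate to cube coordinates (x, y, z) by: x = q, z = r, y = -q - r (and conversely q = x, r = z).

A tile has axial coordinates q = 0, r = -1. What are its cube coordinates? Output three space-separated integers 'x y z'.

Answer: 0 1 -1

Derivation:
x = q = 0
z = r = -1
y = -x - z = -(0) - (-1) = 1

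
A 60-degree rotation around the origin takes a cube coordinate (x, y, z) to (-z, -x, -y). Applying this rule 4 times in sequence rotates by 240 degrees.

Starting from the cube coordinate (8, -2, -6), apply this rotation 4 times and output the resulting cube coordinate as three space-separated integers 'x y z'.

Answer: -6 8 -2

Derivation:
Start: (8, -2, -6)
Step 1: (8, -2, -6) -> (-(-6), -(8), -(-2)) = (6, -8, 2)
Step 2: (6, -8, 2) -> (-(2), -(6), -(-8)) = (-2, -6, 8)
Step 3: (-2, -6, 8) -> (-(8), -(-2), -(-6)) = (-8, 2, 6)
Step 4: (-8, 2, 6) -> (-(6), -(-8), -(2)) = (-6, 8, -2)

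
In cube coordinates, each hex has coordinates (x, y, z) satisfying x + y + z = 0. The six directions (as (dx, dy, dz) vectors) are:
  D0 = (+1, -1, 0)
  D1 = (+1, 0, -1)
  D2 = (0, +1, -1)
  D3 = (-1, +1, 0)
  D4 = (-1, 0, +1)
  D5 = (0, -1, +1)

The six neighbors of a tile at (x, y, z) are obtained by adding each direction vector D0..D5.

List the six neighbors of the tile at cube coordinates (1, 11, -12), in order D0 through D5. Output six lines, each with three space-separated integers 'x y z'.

Answer: 2 10 -12
2 11 -13
1 12 -13
0 12 -12
0 11 -11
1 10 -11

Derivation:
Center: (1, 11, -12). Add each direction:
  D0: (1, 11, -12) + (1, -1, 0) = (2, 10, -12)
  D1: (1, 11, -12) + (1, 0, -1) = (2, 11, -13)
  D2: (1, 11, -12) + (0, 1, -1) = (1, 12, -13)
  D3: (1, 11, -12) + (-1, 1, 0) = (0, 12, -12)
  D4: (1, 11, -12) + (-1, 0, 1) = (0, 11, -11)
  D5: (1, 11, -12) + (0, -1, 1) = (1, 10, -11)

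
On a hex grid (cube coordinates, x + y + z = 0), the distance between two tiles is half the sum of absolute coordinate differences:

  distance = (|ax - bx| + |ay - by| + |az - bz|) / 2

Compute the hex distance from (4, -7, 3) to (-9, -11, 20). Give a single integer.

|ax - bx| = |4 - (-9)| = 13
|ay - by| = |-7 - (-11)| = 4
|az - bz| = |3 - 20| = 17
distance = (13 + 4 + 17) / 2 = 34 / 2 = 17

Answer: 17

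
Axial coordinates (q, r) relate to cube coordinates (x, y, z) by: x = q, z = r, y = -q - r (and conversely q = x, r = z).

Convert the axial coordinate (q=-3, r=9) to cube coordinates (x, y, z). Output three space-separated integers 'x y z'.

x = q = -3
z = r = 9
y = -x - z = -(-3) - (9) = -6

Answer: -3 -6 9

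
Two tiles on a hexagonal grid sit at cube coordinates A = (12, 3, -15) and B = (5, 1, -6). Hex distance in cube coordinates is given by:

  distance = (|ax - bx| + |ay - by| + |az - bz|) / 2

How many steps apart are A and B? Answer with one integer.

Answer: 9

Derivation:
|ax - bx| = |12 - 5| = 7
|ay - by| = |3 - 1| = 2
|az - bz| = |-15 - (-6)| = 9
distance = (7 + 2 + 9) / 2 = 18 / 2 = 9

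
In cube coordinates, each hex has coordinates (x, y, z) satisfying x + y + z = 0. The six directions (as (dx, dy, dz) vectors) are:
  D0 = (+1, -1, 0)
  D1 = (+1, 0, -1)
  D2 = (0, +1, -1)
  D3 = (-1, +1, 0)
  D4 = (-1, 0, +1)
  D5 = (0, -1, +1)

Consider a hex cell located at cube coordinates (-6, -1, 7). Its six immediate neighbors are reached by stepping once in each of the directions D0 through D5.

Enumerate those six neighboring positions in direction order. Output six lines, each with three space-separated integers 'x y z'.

Answer: -5 -2 7
-5 -1 6
-6 0 6
-7 0 7
-7 -1 8
-6 -2 8

Derivation:
Center: (-6, -1, 7). Add each direction:
  D0: (-6, -1, 7) + (1, -1, 0) = (-5, -2, 7)
  D1: (-6, -1, 7) + (1, 0, -1) = (-5, -1, 6)
  D2: (-6, -1, 7) + (0, 1, -1) = (-6, 0, 6)
  D3: (-6, -1, 7) + (-1, 1, 0) = (-7, 0, 7)
  D4: (-6, -1, 7) + (-1, 0, 1) = (-7, -1, 8)
  D5: (-6, -1, 7) + (0, -1, 1) = (-6, -2, 8)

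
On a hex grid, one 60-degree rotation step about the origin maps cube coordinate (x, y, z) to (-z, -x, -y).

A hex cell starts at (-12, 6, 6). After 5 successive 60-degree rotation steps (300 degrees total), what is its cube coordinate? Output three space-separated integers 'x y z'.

Start: (-12, 6, 6)
Step 1: (-12, 6, 6) -> (-(6), -(-12), -(6)) = (-6, 12, -6)
Step 2: (-6, 12, -6) -> (-(-6), -(-6), -(12)) = (6, 6, -12)
Step 3: (6, 6, -12) -> (-(-12), -(6), -(6)) = (12, -6, -6)
Step 4: (12, -6, -6) -> (-(-6), -(12), -(-6)) = (6, -12, 6)
Step 5: (6, -12, 6) -> (-(6), -(6), -(-12)) = (-6, -6, 12)

Answer: -6 -6 12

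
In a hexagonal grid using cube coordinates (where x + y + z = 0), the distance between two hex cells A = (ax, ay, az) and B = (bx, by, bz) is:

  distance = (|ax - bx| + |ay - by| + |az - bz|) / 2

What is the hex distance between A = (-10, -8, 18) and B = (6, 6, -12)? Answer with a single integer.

Answer: 30

Derivation:
|ax - bx| = |-10 - 6| = 16
|ay - by| = |-8 - 6| = 14
|az - bz| = |18 - (-12)| = 30
distance = (16 + 14 + 30) / 2 = 60 / 2 = 30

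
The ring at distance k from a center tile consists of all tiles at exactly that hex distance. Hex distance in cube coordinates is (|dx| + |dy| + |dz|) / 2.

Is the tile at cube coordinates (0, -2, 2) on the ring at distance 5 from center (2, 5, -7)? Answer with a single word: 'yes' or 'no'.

Answer: no

Derivation:
|px - cx| = |0 - 2| = 2
|py - cy| = |-2 - 5| = 7
|pz - cz| = |2 - (-7)| = 9
distance = (2+7+9)/2 = 18/2 = 9
radius = 5; distance != radius -> no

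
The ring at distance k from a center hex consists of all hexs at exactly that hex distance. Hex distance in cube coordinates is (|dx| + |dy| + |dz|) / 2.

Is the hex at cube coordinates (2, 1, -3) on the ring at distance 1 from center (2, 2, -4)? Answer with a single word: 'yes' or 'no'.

|px - cx| = |2 - 2| = 0
|py - cy| = |1 - 2| = 1
|pz - cz| = |-3 - (-4)| = 1
distance = (0+1+1)/2 = 2/2 = 1
radius = 1; distance == radius -> yes

Answer: yes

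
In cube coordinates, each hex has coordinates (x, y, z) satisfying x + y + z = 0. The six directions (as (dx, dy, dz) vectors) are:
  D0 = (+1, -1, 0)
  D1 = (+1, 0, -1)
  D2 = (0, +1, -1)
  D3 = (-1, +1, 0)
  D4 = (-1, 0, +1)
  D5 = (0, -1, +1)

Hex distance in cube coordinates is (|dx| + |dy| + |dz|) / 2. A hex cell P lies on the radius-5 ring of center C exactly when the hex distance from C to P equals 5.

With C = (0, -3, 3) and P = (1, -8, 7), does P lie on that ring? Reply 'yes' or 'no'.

Answer: yes

Derivation:
|px - cx| = |1 - 0| = 1
|py - cy| = |-8 - (-3)| = 5
|pz - cz| = |7 - 3| = 4
distance = (1+5+4)/2 = 10/2 = 5
radius = 5; distance == radius -> yes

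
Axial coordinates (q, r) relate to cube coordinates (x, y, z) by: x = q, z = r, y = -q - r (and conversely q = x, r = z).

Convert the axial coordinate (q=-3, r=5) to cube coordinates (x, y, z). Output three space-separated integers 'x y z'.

Answer: -3 -2 5

Derivation:
x = q = -3
z = r = 5
y = -x - z = -(-3) - (5) = -2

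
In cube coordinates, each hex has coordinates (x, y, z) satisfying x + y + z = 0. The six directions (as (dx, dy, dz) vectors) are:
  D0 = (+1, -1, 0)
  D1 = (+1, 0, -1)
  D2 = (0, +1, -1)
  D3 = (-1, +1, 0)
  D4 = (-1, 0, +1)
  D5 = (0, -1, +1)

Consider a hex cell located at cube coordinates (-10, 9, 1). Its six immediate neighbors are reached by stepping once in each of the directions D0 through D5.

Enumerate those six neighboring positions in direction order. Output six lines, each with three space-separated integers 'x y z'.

Center: (-10, 9, 1). Add each direction:
  D0: (-10, 9, 1) + (1, -1, 0) = (-9, 8, 1)
  D1: (-10, 9, 1) + (1, 0, -1) = (-9, 9, 0)
  D2: (-10, 9, 1) + (0, 1, -1) = (-10, 10, 0)
  D3: (-10, 9, 1) + (-1, 1, 0) = (-11, 10, 1)
  D4: (-10, 9, 1) + (-1, 0, 1) = (-11, 9, 2)
  D5: (-10, 9, 1) + (0, -1, 1) = (-10, 8, 2)

Answer: -9 8 1
-9 9 0
-10 10 0
-11 10 1
-11 9 2
-10 8 2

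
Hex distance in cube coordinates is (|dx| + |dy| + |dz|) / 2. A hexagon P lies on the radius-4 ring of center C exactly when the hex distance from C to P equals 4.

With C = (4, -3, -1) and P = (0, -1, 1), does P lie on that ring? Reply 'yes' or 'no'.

|px - cx| = |0 - 4| = 4
|py - cy| = |-1 - (-3)| = 2
|pz - cz| = |1 - (-1)| = 2
distance = (4+2+2)/2 = 8/2 = 4
radius = 4; distance == radius -> yes

Answer: yes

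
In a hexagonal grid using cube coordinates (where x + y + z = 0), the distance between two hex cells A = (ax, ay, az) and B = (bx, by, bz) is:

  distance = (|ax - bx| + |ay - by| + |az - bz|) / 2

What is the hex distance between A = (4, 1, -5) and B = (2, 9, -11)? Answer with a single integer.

Answer: 8

Derivation:
|ax - bx| = |4 - 2| = 2
|ay - by| = |1 - 9| = 8
|az - bz| = |-5 - (-11)| = 6
distance = (2 + 8 + 6) / 2 = 16 / 2 = 8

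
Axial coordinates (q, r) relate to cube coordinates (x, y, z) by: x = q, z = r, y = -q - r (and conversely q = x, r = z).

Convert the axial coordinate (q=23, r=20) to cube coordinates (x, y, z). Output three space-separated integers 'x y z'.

x = q = 23
z = r = 20
y = -x - z = -(23) - (20) = -43

Answer: 23 -43 20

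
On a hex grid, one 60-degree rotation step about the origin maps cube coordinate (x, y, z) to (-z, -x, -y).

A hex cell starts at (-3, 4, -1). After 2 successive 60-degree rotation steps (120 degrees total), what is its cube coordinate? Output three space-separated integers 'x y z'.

Start: (-3, 4, -1)
Step 1: (-3, 4, -1) -> (-(-1), -(-3), -(4)) = (1, 3, -4)
Step 2: (1, 3, -4) -> (-(-4), -(1), -(3)) = (4, -1, -3)

Answer: 4 -1 -3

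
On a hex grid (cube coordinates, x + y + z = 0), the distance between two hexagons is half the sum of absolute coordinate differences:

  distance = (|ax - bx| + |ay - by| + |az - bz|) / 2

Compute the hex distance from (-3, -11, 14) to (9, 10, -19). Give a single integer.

Answer: 33

Derivation:
|ax - bx| = |-3 - 9| = 12
|ay - by| = |-11 - 10| = 21
|az - bz| = |14 - (-19)| = 33
distance = (12 + 21 + 33) / 2 = 66 / 2 = 33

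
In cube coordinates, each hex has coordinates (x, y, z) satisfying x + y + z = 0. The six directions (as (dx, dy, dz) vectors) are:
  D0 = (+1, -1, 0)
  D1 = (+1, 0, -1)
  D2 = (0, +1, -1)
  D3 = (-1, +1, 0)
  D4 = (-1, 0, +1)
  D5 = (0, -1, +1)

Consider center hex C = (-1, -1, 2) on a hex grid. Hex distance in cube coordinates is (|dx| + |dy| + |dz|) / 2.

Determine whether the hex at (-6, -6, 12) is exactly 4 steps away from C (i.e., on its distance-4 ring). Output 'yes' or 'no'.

Answer: no

Derivation:
|px - cx| = |-6 - (-1)| = 5
|py - cy| = |-6 - (-1)| = 5
|pz - cz| = |12 - 2| = 10
distance = (5+5+10)/2 = 20/2 = 10
radius = 4; distance != radius -> no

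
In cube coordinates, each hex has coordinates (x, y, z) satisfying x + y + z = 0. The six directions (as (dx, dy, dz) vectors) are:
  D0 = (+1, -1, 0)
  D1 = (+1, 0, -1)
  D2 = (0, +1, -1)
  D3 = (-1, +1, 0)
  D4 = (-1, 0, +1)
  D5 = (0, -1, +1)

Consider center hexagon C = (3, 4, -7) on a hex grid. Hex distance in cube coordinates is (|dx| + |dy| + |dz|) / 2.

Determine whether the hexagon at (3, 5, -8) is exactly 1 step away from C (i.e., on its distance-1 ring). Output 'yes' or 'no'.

Answer: yes

Derivation:
|px - cx| = |3 - 3| = 0
|py - cy| = |5 - 4| = 1
|pz - cz| = |-8 - (-7)| = 1
distance = (0+1+1)/2 = 2/2 = 1
radius = 1; distance == radius -> yes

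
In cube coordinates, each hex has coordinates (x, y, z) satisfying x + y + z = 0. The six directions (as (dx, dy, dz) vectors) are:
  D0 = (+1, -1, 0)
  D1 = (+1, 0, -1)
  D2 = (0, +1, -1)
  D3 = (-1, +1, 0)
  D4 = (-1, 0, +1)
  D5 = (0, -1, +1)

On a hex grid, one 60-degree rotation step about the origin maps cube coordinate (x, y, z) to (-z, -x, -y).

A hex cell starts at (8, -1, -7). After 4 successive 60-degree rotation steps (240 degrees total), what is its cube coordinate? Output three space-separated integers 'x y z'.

Start: (8, -1, -7)
Step 1: (8, -1, -7) -> (-(-7), -(8), -(-1)) = (7, -8, 1)
Step 2: (7, -8, 1) -> (-(1), -(7), -(-8)) = (-1, -7, 8)
Step 3: (-1, -7, 8) -> (-(8), -(-1), -(-7)) = (-8, 1, 7)
Step 4: (-8, 1, 7) -> (-(7), -(-8), -(1)) = (-7, 8, -1)

Answer: -7 8 -1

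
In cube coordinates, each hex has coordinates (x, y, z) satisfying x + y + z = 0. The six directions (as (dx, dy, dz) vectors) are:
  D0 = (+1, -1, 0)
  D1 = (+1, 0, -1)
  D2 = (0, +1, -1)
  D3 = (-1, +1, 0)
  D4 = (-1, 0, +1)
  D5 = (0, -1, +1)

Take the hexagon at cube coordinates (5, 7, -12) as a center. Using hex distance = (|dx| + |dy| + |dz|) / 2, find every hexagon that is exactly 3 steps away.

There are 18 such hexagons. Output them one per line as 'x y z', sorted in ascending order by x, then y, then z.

Answer: 2 7 -9
2 8 -10
2 9 -11
2 10 -12
3 6 -9
3 10 -13
4 5 -9
4 10 -14
5 4 -9
5 10 -15
6 4 -10
6 9 -15
7 4 -11
7 8 -15
8 4 -12
8 5 -13
8 6 -14
8 7 -15

Derivation:
Walk ring at distance 3 from (5, 7, -12):
Start at center + D4*3 = (2, 7, -9)
  hex 0: (2, 7, -9)
  hex 1: (3, 6, -9)
  hex 2: (4, 5, -9)
  hex 3: (5, 4, -9)
  hex 4: (6, 4, -10)
  hex 5: (7, 4, -11)
  hex 6: (8, 4, -12)
  hex 7: (8, 5, -13)
  hex 8: (8, 6, -14)
  hex 9: (8, 7, -15)
  hex 10: (7, 8, -15)
  hex 11: (6, 9, -15)
  hex 12: (5, 10, -15)
  hex 13: (4, 10, -14)
  hex 14: (3, 10, -13)
  hex 15: (2, 10, -12)
  hex 16: (2, 9, -11)
  hex 17: (2, 8, -10)
Sorted: 18 hexes.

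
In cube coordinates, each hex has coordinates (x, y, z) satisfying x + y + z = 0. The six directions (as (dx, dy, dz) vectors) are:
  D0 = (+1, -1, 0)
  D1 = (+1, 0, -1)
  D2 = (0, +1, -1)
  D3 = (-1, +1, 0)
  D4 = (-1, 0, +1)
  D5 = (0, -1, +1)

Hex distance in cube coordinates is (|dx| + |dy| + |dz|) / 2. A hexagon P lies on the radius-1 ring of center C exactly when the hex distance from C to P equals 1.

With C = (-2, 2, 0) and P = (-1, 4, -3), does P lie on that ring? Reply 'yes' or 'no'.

Answer: no

Derivation:
|px - cx| = |-1 - (-2)| = 1
|py - cy| = |4 - 2| = 2
|pz - cz| = |-3 - 0| = 3
distance = (1+2+3)/2 = 6/2 = 3
radius = 1; distance != radius -> no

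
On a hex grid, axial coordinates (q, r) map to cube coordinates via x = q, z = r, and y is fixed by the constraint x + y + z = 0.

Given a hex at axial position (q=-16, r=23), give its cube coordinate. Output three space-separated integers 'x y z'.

x = q = -16
z = r = 23
y = -x - z = -(-16) - (23) = -7

Answer: -16 -7 23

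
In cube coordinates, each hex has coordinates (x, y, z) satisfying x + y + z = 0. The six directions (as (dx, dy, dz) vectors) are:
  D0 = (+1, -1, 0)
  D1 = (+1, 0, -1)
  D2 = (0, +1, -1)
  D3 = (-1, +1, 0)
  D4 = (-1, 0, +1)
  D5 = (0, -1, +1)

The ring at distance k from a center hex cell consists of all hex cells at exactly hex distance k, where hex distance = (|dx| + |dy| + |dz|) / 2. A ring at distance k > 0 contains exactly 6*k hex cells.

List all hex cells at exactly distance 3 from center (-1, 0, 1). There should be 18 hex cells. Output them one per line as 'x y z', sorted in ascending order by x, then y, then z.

Walk ring at distance 3 from (-1, 0, 1):
Start at center + D4*3 = (-4, 0, 4)
  hex 0: (-4, 0, 4)
  hex 1: (-3, -1, 4)
  hex 2: (-2, -2, 4)
  hex 3: (-1, -3, 4)
  hex 4: (0, -3, 3)
  hex 5: (1, -3, 2)
  hex 6: (2, -3, 1)
  hex 7: (2, -2, 0)
  hex 8: (2, -1, -1)
  hex 9: (2, 0, -2)
  hex 10: (1, 1, -2)
  hex 11: (0, 2, -2)
  hex 12: (-1, 3, -2)
  hex 13: (-2, 3, -1)
  hex 14: (-3, 3, 0)
  hex 15: (-4, 3, 1)
  hex 16: (-4, 2, 2)
  hex 17: (-4, 1, 3)
Sorted: 18 hexes.

Answer: -4 0 4
-4 1 3
-4 2 2
-4 3 1
-3 -1 4
-3 3 0
-2 -2 4
-2 3 -1
-1 -3 4
-1 3 -2
0 -3 3
0 2 -2
1 -3 2
1 1 -2
2 -3 1
2 -2 0
2 -1 -1
2 0 -2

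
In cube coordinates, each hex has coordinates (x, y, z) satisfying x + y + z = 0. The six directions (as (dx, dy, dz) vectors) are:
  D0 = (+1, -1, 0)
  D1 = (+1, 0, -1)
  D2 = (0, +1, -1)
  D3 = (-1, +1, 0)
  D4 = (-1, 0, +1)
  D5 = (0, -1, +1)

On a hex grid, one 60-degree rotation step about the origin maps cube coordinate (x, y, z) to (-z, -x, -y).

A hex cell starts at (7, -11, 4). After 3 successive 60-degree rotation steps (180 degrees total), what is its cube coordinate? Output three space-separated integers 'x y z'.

Answer: -7 11 -4

Derivation:
Start: (7, -11, 4)
Step 1: (7, -11, 4) -> (-(4), -(7), -(-11)) = (-4, -7, 11)
Step 2: (-4, -7, 11) -> (-(11), -(-4), -(-7)) = (-11, 4, 7)
Step 3: (-11, 4, 7) -> (-(7), -(-11), -(4)) = (-7, 11, -4)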